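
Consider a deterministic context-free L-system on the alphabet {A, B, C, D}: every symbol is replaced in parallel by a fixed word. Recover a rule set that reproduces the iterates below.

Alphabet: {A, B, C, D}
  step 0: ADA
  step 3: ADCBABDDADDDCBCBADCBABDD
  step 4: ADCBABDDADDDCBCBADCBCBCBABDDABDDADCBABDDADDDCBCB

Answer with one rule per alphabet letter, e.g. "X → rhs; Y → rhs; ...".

A->AD, B->DD, C->AB, D->CB

  step 3 ⇒ step 4: ADCBABDDADDDCBCBADCBABDD ⇒ AD·CB·AB·DD·AD·DD·CB·CB·AD·CB·CB·CB·AB·DD·AB·DD·AD·CB·AB·DD·AD·DD·CB·CB
    A ↦ AD
    B ↦ DD
    C ↦ AB
    D ↦ CB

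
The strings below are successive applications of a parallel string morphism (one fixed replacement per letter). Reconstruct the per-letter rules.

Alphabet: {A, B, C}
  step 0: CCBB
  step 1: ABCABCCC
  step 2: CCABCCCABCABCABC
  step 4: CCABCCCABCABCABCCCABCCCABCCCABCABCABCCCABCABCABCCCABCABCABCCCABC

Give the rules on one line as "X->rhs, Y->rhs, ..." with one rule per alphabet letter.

A->C, B->C, C->ABC

  step 1 ⇒ step 2: ABCABCCC ⇒ C·C·ABC·C·C·ABC·ABC·ABC
    A ↦ C
    B ↦ C
    C ↦ ABC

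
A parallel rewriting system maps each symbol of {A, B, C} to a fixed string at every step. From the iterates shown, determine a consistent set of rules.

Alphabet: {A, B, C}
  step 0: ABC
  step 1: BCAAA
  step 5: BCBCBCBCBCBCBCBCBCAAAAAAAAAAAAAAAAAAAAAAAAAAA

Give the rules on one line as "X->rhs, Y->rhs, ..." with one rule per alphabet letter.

A->BC, B->A, C->AA

  step 0 ⇒ step 1: ABC ⇒ BC·A·AA
    A ↦ BC
    B ↦ A
    C ↦ AA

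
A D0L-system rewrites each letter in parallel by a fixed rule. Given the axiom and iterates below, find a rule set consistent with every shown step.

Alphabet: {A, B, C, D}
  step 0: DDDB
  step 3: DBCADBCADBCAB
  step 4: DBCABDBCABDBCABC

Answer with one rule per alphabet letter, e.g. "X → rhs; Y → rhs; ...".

  step 3 ⇒ step 4: DBCADBCADBCAB ⇒ DB·C·A·B·DB·C·A·B·DB·C·A·B·C
    A ↦ B
    B ↦ C
    C ↦ A
    D ↦ DB

A->B, B->C, C->A, D->DB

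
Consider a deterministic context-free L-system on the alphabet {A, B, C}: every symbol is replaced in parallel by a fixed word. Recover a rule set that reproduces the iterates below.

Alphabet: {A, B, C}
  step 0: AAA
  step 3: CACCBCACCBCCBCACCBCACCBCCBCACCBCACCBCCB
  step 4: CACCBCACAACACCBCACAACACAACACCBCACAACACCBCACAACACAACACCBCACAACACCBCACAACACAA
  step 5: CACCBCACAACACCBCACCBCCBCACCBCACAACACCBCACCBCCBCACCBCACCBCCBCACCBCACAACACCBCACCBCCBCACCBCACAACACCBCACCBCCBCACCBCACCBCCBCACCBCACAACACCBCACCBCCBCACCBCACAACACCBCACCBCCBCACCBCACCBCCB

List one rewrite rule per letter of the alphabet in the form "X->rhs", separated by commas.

  step 4 ⇒ step 5: CACCBCACAACACCBCACAACACAACACCBCACAACACCBCACAACACAACACCBCACAACACCBCACAACACAA ⇒ CA·CCB·CA·CA·A·CA·CCB·CA·CCB·CCB·CA·CCB·CA·CA·A·CA·CCB·CA·CCB·CCB·CA·CCB·CA·CCB·CCB·CA·CCB·CA·CA·A·CA·CCB·CA·CCB·CCB·CA·CCB·CA·CA·A·CA·CCB·CA·CCB·CCB·CA·CCB·CA·CCB·CCB·CA·CCB·CA·CA·A·CA·CCB·CA·CCB·CCB·CA·CCB·CA·CA·A·CA·CCB·CA·CCB·CCB·CA·CCB·CA·CCB·CCB
    A ↦ CCB
    B ↦ A
    C ↦ CA

A->CCB, B->A, C->CA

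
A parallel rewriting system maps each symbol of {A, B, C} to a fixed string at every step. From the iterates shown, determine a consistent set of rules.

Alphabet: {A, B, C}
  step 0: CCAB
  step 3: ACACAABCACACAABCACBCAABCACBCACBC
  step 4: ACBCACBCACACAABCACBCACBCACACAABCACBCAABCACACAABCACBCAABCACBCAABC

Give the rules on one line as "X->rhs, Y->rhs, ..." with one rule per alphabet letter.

A->AC, B->AA, C->BC

  step 3 ⇒ step 4: ACACAABCACACAABCACBCAABCACBCACBC ⇒ AC·BC·AC·BC·AC·AC·AA·BC·AC·BC·AC·BC·AC·AC·AA·BC·AC·BC·AA·BC·AC·AC·AA·BC·AC·BC·AA·BC·AC·BC·AA·BC
    A ↦ AC
    B ↦ AA
    C ↦ BC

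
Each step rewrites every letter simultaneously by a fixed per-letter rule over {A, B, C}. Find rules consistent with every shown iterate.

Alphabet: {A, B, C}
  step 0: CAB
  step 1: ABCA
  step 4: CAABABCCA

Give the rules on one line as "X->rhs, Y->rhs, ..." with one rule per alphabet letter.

A->C, B->A, C->AB

  step 0 ⇒ step 1: CAB ⇒ AB·C·A
    A ↦ C
    B ↦ A
    C ↦ AB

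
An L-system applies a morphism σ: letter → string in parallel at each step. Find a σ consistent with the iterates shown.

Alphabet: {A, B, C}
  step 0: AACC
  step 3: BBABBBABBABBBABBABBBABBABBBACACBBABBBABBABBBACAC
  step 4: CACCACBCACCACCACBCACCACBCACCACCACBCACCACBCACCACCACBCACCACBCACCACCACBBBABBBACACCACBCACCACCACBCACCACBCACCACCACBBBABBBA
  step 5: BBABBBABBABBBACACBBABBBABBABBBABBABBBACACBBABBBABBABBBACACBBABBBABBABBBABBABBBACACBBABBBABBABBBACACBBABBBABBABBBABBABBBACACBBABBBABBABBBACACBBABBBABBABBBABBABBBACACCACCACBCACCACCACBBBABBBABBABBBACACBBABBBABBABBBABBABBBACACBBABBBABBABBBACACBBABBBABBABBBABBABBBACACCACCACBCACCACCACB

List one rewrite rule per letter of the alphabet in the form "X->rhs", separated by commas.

  step 4 ⇒ step 5: CACCACBCACCACCACBCACCACBCACCACCACBCACCACBCACCACCACBCACCACBCACCACCACBBBABBBACACCACBCACCACCACBCACCACBCACCACCACBBBABBBA ⇒ BBA·B·BBA·BBA·B·BBA·CAC·BBA·B·BBA·BBA·B·BBA·BBA·B·BBA·CAC·BBA·B·BBA·BBA·B·BBA·CAC·BBA·B·BBA·BBA·B·BBA·BBA·B·BBA·CAC·BBA·B·BBA·BBA·B·BBA·CAC·BBA·B·BBA·BBA·B·BBA·BBA·B·BBA·CAC·BBA·B·BBA·BBA·B·BBA·CAC·BBA·B·BBA·BBA·B·BBA·BBA·B·BBA·CAC·CAC·CAC·B·CAC·CAC·CAC·B·BBA·B·BBA·BBA·B·BBA·CAC·BBA·B·BBA·BBA·B·BBA·BBA·B·BBA·CAC·BBA·B·BBA·BBA·B·BBA·CAC·BBA·B·BBA·BBA·B·BBA·BBA·B·BBA·CAC·CAC·CAC·B·CAC·CAC·CAC·B
    A ↦ B
    B ↦ CAC
    C ↦ BBA

A->B, B->CAC, C->BBA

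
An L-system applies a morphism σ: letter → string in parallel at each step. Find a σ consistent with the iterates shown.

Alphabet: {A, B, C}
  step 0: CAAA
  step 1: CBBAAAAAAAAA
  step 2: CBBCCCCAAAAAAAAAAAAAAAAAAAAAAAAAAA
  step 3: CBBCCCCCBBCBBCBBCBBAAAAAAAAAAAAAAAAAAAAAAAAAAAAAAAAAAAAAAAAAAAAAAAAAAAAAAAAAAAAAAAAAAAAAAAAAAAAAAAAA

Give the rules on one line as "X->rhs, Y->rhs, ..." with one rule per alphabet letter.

A->AAA, B->CC, C->CBB

  step 2 ⇒ step 3: CBBCCCCAAAAAAAAAAAAAAAAAAAAAAAAAAA ⇒ CBB·CC·CC·CBB·CBB·CBB·CBB·AAA·AAA·AAA·AAA·AAA·AAA·AAA·AAA·AAA·AAA·AAA·AAA·AAA·AAA·AAA·AAA·AAA·AAA·AAA·AAA·AAA·AAA·AAA·AAA·AAA·AAA·AAA
    A ↦ AAA
    B ↦ CC
    C ↦ CBB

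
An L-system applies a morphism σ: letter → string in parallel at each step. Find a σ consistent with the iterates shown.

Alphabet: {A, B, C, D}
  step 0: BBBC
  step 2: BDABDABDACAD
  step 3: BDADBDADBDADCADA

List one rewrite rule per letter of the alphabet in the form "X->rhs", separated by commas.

A->D, B->BD, C->CA, D->A

  step 2 ⇒ step 3: BDABDABDACAD ⇒ BD·A·D·BD·A·D·BD·A·D·CA·D·A
    A ↦ D
    B ↦ BD
    C ↦ CA
    D ↦ A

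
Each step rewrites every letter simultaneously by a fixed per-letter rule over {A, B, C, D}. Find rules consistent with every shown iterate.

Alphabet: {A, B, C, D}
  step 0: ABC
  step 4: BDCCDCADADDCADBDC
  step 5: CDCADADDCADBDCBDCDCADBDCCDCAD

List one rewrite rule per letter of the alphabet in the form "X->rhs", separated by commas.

  step 4 ⇒ step 5: BDCCDCADADDCADBDC ⇒ C·DC·AD·AD·DC·AD·B·DC·B·DC·DC·AD·B·DC·C·DC·AD
    A ↦ B
    B ↦ C
    C ↦ AD
    D ↦ DC

A->B, B->C, C->AD, D->DC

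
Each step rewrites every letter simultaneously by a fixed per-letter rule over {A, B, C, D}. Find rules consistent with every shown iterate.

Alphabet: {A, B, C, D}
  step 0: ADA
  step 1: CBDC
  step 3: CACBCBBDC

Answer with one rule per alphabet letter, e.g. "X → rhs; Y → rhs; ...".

A->C, B->CB, C->A, D->BD

  step 0 ⇒ step 1: ADA ⇒ C·BD·C
    A ↦ C
    D ↦ BD
    B ↦ CB  (constrained at step 1)
    C ↦ A  (constrained at step 1)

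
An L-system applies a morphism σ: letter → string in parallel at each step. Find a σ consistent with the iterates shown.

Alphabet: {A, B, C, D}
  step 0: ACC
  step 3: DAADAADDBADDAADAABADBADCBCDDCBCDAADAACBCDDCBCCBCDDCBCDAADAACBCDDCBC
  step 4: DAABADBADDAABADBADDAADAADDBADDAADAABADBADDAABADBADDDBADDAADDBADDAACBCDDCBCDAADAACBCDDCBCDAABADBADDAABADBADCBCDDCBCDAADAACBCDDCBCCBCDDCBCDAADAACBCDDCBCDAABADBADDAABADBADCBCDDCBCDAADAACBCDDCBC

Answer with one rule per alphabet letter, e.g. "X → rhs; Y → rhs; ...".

  step 3 ⇒ step 4: DAADAADDBADDAADAABADBADCBCDDCBCDAADAACBCDDCBCCBCDDCBCDAADAACBCDDCBC ⇒ DAA·BAD·BAD·DAA·BAD·BAD·DAA·DAA·DD·BAD·DAA·DAA·BAD·BAD·DAA·BAD·BAD·DD·BAD·DAA·DD·BAD·DAA·CBC·DD·CBC·DAA·DAA·CBC·DD·CBC·DAA·BAD·BAD·DAA·BAD·BAD·CBC·DD·CBC·DAA·DAA·CBC·DD·CBC·CBC·DD·CBC·DAA·DAA·CBC·DD·CBC·DAA·BAD·BAD·DAA·BAD·BAD·CBC·DD·CBC·DAA·DAA·CBC·DD·CBC
    A ↦ BAD
    B ↦ DD
    C ↦ CBC
    D ↦ DAA

A->BAD, B->DD, C->CBC, D->DAA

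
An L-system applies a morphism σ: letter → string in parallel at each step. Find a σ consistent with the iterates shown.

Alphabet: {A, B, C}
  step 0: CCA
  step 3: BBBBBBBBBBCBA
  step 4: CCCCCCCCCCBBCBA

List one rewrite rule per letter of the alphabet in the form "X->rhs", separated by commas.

A->BA, B->C, C->BB

  step 3 ⇒ step 4: BBBBBBBBBBCBA ⇒ C·C·C·C·C·C·C·C·C·C·BB·C·BA
    A ↦ BA
    B ↦ C
    C ↦ BB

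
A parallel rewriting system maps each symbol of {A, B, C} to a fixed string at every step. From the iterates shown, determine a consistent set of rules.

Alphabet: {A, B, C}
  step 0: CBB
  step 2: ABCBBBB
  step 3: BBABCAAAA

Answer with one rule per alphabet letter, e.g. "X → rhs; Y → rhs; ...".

  step 2 ⇒ step 3: ABCBBBB ⇒ BB·A·BC·A·A·A·A
    A ↦ BB
    B ↦ A
    C ↦ BC

A->BB, B->A, C->BC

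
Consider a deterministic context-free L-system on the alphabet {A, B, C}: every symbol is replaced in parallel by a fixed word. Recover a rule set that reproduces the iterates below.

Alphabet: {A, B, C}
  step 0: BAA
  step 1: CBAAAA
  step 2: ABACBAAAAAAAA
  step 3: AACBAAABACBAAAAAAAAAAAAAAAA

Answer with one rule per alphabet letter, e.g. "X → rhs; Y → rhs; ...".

  step 2 ⇒ step 3: ABACBAAAAAAAA ⇒ AA·CB·AA·ABA·CB·AA·AA·AA·AA·AA·AA·AA·AA
    A ↦ AA
    B ↦ CB
    C ↦ ABA

A->AA, B->CB, C->ABA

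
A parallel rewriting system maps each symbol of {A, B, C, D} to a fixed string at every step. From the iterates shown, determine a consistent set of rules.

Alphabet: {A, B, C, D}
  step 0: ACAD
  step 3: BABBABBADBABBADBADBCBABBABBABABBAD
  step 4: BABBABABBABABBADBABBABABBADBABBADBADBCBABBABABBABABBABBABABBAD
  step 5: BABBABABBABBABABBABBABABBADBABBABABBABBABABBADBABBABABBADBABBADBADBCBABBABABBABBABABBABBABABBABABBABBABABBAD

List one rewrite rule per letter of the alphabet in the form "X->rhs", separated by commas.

A->B, B->BA, C->DBC, D->BAD

  step 4 ⇒ step 5: BABBABABBABABBADBABBABABBADBABBADBADBCBABBABABBABABBABBABABBAD ⇒ BA·B·BA·BA·B·BA·B·BA·BA·B·BA·B·BA·BA·B·BAD·BA·B·BA·BA·B·BA·B·BA·BA·B·BAD·BA·B·BA·BA·B·BAD·BA·B·BAD·BA·DBC·BA·B·BA·BA·B·BA·B·BA·BA·B·BA·B·BA·BA·B·BA·BA·B·BA·B·BA·BA·B·BAD
    A ↦ B
    B ↦ BA
    C ↦ DBC
    D ↦ BAD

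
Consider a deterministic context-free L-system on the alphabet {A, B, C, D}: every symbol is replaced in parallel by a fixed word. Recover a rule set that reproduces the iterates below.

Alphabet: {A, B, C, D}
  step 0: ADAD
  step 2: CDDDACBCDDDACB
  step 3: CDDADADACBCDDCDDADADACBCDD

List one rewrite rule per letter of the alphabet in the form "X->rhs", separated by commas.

  step 2 ⇒ step 3: CDDDACBCDDDACB ⇒ CD·DA·DA·DA·CB·CD·D·CD·DA·DA·DA·CB·CD·D
    A ↦ CB
    B ↦ D
    C ↦ CD
    D ↦ DA

A->CB, B->D, C->CD, D->DA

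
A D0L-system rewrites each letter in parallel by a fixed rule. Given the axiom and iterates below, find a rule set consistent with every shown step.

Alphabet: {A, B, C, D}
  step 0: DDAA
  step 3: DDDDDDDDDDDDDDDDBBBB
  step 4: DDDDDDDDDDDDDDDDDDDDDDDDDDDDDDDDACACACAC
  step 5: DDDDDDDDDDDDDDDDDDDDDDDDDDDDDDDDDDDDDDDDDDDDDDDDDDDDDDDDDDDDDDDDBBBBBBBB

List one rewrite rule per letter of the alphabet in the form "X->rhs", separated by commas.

  step 4 ⇒ step 5: DDDDDDDDDDDDDDDDDDDDDDDDDDDDDDDDACACACAC ⇒ DD·DD·DD·DD·DD·DD·DD·DD·DD·DD·DD·DD·DD·DD·DD·DD·DD·DD·DD·DD·DD·DD·DD·DD·DD·DD·DD·DD·DD·DD·DD·DD·B·B·B·B·B·B·B·B
    A ↦ B
    C ↦ B
    D ↦ DD
  step 3 ⇒ step 4: DDDDDDDDDDDDDDDDBBBB ⇒ DD·DD·DD·DD·DD·DD·DD·DD·DD·DD·DD·DD·DD·DD·DD·DD·AC·AC·AC·AC
    B ↦ AC

A->B, B->AC, C->B, D->DD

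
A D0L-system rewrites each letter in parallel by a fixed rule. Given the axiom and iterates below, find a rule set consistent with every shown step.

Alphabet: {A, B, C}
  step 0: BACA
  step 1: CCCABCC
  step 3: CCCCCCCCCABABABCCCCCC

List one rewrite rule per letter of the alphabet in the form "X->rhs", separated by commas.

A->CC, B->C, C->AB

  step 0 ⇒ step 1: BACA ⇒ C·CC·AB·CC
    A ↦ CC
    B ↦ C
    C ↦ AB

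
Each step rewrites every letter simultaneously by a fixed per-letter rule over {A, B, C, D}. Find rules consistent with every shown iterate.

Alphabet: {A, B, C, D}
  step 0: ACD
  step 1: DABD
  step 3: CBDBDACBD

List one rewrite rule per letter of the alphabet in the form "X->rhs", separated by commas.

  step 0 ⇒ step 1: ACD ⇒ D·A·BD
    A ↦ D
    C ↦ A
    D ↦ BD
    B ↦ C  (constrained at step 1)

A->D, B->C, C->A, D->BD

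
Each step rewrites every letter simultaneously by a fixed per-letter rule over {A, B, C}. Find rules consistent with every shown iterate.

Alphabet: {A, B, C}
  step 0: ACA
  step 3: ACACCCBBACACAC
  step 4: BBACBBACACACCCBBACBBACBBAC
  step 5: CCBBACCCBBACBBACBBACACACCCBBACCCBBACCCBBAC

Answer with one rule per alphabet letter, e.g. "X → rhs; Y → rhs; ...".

A->BB, B->C, C->AC

  step 4 ⇒ step 5: BBACBBACACACCCBBACBBACBBAC ⇒ C·C·BB·AC·C·C·BB·AC·BB·AC·BB·AC·AC·AC·C·C·BB·AC·C·C·BB·AC·C·C·BB·AC
    A ↦ BB
    B ↦ C
    C ↦ AC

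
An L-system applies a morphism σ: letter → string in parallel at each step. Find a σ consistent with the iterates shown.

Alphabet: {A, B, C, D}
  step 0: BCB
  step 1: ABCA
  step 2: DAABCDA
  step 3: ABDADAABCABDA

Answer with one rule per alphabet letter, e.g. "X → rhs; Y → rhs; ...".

A->DA, B->A, C->BC, D->AB

  step 2 ⇒ step 3: DAABCDA ⇒ AB·DA·DA·A·BC·AB·DA
    A ↦ DA
    B ↦ A
    C ↦ BC
    D ↦ AB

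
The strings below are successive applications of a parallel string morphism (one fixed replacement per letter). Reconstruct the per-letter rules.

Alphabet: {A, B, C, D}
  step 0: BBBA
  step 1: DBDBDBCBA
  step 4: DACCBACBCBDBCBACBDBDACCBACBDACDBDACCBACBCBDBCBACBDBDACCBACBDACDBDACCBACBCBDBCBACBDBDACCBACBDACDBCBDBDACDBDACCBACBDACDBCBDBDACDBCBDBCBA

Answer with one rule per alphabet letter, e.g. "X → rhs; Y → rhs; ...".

  step 0 ⇒ step 1: BBBA ⇒ DB·DB·DB·CBA
    A ↦ CBA
    B ↦ DB
    C ↦ CB  (constrained at step 1)
    D ↦ DAC  (constrained at step 1)

A->CBA, B->DB, C->CB, D->DAC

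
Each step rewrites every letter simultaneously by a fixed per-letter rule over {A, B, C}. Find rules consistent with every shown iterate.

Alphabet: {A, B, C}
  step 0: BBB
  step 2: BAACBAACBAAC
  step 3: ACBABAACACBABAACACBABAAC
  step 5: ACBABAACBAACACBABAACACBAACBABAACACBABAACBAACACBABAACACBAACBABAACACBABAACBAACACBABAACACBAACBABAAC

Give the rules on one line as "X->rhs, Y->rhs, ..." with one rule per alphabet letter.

  step 2 ⇒ step 3: BAACBAACBAAC ⇒ AC·BA·BA·AC·AC·BA·BA·AC·AC·BA·BA·AC
    A ↦ BA
    B ↦ AC
    C ↦ AC

A->BA, B->AC, C->AC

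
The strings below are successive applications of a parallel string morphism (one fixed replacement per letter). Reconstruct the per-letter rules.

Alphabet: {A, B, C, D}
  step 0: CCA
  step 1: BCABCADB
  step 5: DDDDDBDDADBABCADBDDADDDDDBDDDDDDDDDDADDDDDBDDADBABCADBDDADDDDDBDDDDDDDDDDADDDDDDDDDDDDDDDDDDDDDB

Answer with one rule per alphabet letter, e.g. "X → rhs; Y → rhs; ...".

A->DB, B->A, C->BCA, D->DD

  step 0 ⇒ step 1: CCA ⇒ BCA·BCA·DB
    A ↦ DB
    C ↦ BCA
    B ↦ A  (constrained at step 1)
    D ↦ DD  (constrained at step 1)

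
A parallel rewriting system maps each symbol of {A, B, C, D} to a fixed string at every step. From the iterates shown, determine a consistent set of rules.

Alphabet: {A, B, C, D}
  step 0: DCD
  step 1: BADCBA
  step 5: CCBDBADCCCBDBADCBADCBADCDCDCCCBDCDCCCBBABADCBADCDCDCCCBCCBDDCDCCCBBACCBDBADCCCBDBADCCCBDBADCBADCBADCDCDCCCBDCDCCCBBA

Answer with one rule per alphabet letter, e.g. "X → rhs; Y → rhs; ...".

  step 0 ⇒ step 1: DCD ⇒ BA·DC·BA
    C ↦ DC
    D ↦ BA
    A ↦ D  (constrained at step 1)
    B ↦ CCB  (constrained at step 1)

A->D, B->CCB, C->DC, D->BA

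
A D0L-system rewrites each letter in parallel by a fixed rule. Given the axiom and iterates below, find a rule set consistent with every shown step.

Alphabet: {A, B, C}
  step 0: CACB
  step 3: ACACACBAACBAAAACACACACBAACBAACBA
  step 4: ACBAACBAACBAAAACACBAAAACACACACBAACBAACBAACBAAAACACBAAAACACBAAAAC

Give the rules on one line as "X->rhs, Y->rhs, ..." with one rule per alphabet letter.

  step 3 ⇒ step 4: ACACACBAACBAAAACACACACBAACBAACBA ⇒ AC·BA·AC·BA·AC·BA·AA·AC·AC·BA·AA·AC·AC·AC·AC·BA·AC·BA·AC·BA·AC·BA·AA·AC·AC·BA·AA·AC·AC·BA·AA·AC
    A ↦ AC
    B ↦ AA
    C ↦ BA

A->AC, B->AA, C->BA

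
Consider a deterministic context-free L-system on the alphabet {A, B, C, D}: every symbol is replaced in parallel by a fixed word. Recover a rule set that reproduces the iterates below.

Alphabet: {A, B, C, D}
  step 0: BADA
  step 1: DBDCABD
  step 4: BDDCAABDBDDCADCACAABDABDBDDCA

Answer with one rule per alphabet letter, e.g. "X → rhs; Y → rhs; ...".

  step 0 ⇒ step 1: BADA ⇒ D·BD·CA·BD
    A ↦ BD
    B ↦ D
    D ↦ CA
    C ↦ A  (constrained at step 1)

A->BD, B->D, C->A, D->CA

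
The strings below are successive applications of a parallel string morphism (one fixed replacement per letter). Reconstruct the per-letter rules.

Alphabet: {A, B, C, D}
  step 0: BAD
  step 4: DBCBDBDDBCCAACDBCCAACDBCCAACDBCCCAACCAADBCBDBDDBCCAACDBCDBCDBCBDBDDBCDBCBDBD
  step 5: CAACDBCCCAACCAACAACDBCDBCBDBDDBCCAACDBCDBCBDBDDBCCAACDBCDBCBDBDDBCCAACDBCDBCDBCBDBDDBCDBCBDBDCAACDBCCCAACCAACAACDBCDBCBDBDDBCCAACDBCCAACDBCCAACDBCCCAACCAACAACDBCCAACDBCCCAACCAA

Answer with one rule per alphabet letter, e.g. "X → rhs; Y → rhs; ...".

A->BD, B->C, C->DBC, D->CAA

  step 4 ⇒ step 5: DBCBDBDDBCCAACDBCCAACDBCCAACDBCCCAACCAADBCBDBDDBCCAACDBCDBCDBCBDBDDBCDBCBDBD ⇒ CAA·C·DBC·C·CAA·C·CAA·CAA·C·DBC·DBC·BD·BD·DBC·CAA·C·DBC·DBC·BD·BD·DBC·CAA·C·DBC·DBC·BD·BD·DBC·CAA·C·DBC·DBC·DBC·BD·BD·DBC·DBC·BD·BD·CAA·C·DBC·C·CAA·C·CAA·CAA·C·DBC·DBC·BD·BD·DBC·CAA·C·DBC·CAA·C·DBC·CAA·C·DBC·C·CAA·C·CAA·CAA·C·DBC·CAA·C·DBC·C·CAA·C·CAA
    A ↦ BD
    B ↦ C
    C ↦ DBC
    D ↦ CAA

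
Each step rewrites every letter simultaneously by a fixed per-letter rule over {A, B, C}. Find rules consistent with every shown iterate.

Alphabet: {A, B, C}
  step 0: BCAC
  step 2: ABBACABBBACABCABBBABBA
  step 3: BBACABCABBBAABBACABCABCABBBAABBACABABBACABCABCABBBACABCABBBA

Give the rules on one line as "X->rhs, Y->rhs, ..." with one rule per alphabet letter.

A->BBA, B->CAB, C->A

  step 2 ⇒ step 3: ABBACABBBACABCABBBABBA ⇒ BBA·CAB·CAB·BBA·A·BBA·CAB·CAB·CAB·BBA·A·BBA·CAB·A·BBA·CAB·CAB·CAB·BBA·CAB·CAB·BBA
    A ↦ BBA
    B ↦ CAB
    C ↦ A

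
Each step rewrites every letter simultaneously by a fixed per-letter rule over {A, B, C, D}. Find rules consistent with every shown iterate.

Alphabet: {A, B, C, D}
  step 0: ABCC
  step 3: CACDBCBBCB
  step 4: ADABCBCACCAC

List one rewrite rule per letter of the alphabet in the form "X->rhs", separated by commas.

  step 3 ⇒ step 4: CACDBCBBCB ⇒ A·D·A·BCB·C·A·C·C·A·C
    A ↦ D
    B ↦ C
    C ↦ A
    D ↦ BCB

A->D, B->C, C->A, D->BCB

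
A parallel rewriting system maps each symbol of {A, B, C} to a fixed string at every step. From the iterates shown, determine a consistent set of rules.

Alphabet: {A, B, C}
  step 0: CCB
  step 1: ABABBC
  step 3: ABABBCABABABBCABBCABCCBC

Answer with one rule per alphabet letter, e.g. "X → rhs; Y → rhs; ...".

A->CC, B->BC, C->AB

  step 0 ⇒ step 1: CCB ⇒ AB·AB·BC
    B ↦ BC
    C ↦ AB
    A ↦ CC  (constrained at step 1)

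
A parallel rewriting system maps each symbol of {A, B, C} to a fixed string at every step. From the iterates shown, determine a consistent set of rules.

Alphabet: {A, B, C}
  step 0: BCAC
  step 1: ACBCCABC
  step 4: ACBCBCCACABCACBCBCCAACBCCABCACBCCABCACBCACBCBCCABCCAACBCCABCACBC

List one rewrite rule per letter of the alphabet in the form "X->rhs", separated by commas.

  step 0 ⇒ step 1: BCAC ⇒ AC·BC·CA·BC
    A ↦ CA
    B ↦ AC
    C ↦ BC

A->CA, B->AC, C->BC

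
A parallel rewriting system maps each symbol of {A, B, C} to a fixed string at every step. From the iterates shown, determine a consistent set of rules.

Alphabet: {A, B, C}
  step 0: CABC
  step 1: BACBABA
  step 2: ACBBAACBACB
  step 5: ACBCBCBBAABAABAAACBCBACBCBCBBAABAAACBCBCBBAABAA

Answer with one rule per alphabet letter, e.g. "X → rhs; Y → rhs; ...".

A->CB, B->A, C->BA

  step 1 ⇒ step 2: BACBABA ⇒ A·CB·BA·A·CB·A·CB
    A ↦ CB
    B ↦ A
    C ↦ BA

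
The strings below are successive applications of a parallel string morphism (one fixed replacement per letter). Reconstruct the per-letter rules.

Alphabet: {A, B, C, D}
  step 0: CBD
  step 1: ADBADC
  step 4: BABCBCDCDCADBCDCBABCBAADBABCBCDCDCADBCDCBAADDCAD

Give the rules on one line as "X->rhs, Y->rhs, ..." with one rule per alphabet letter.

  step 0 ⇒ step 1: CBD ⇒ AD·BA·DC
    B ↦ BA
    C ↦ AD
    D ↦ DC
    A ↦ BC  (constrained at step 1)

A->BC, B->BA, C->AD, D->DC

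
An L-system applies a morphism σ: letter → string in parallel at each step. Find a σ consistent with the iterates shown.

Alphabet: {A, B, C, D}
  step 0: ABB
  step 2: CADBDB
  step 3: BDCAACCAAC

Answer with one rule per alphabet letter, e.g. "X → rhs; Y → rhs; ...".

  step 2 ⇒ step 3: CADBDB ⇒ B·D·CA·AC·CA·AC
    A ↦ D
    B ↦ AC
    C ↦ B
    D ↦ CA

A->D, B->AC, C->B, D->CA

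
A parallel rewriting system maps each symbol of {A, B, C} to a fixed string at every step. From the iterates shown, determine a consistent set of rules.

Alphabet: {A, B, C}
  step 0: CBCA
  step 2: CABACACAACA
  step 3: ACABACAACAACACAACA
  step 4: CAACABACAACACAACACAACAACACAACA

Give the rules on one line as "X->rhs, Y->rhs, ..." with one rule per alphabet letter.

  step 3 ⇒ step 4: ACABACAACAACACAACA ⇒ CA·A·CA·BA·CA·A·CA·CA·A·CA·CA·A·CA·A·CA·CA·A·CA
    A ↦ CA
    B ↦ BA
    C ↦ A

A->CA, B->BA, C->A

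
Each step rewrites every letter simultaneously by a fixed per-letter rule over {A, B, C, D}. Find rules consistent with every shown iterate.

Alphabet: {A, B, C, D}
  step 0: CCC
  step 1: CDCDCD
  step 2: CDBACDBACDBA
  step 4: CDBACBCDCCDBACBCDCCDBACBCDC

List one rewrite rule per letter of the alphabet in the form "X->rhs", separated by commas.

A->B, B->C, C->CD, D->BA

  step 1 ⇒ step 2: CDCDCD ⇒ CD·BA·CD·BA·CD·BA
    C ↦ CD
    D ↦ BA
    A ↦ B  (constrained at step 2)
    B ↦ C  (constrained at step 2)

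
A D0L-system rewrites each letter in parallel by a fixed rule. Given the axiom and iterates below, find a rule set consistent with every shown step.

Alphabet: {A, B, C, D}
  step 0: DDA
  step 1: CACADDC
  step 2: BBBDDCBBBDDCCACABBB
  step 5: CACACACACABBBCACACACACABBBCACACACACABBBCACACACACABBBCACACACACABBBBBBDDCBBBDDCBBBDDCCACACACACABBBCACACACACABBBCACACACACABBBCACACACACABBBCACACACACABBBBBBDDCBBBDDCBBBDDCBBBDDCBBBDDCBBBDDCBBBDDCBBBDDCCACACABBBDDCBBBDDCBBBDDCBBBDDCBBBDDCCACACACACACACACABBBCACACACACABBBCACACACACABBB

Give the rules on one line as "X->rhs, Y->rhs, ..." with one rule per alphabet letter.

A->DDC, B->CA, C->BBB, D->CA

  step 1 ⇒ step 2: CACADDC ⇒ BBB·DDC·BBB·DDC·CA·CA·BBB
    A ↦ DDC
    C ↦ BBB
    D ↦ CA
    B ↦ CA  (constrained at step 2)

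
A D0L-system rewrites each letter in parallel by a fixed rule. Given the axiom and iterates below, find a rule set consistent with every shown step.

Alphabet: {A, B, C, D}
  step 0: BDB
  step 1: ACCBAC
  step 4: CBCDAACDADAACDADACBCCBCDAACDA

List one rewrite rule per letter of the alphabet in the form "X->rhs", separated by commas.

  step 0 ⇒ step 1: BDB ⇒ AC·CB·AC
    B ↦ AC
    D ↦ CB
    A ↦ C  (constrained at step 1)
    C ↦ DA  (constrained at step 1)

A->C, B->AC, C->DA, D->CB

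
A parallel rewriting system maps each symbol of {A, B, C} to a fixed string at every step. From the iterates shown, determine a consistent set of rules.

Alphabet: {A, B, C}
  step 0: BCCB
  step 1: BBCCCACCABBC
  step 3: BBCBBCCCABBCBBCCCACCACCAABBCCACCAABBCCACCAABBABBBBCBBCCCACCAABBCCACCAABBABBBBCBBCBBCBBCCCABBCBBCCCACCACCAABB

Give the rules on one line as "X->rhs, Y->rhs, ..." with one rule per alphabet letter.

A->ABB, B->BBC, C->CCA

  step 0 ⇒ step 1: BCCB ⇒ BBC·CCA·CCA·BBC
    B ↦ BBC
    C ↦ CCA
    A ↦ ABB  (constrained at step 1)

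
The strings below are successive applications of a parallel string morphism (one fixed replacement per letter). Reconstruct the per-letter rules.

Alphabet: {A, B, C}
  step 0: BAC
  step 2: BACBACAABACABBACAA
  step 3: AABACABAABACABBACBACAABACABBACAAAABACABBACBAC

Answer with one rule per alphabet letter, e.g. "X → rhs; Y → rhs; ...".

A->BAC, B->AA, C->AB

  step 2 ⇒ step 3: BACBACAABACABBACAA ⇒ AA·BAC·AB·AA·BAC·AB·BAC·BAC·AA·BAC·AB·BAC·AA·AA·BAC·AB·BAC·BAC
    A ↦ BAC
    B ↦ AA
    C ↦ AB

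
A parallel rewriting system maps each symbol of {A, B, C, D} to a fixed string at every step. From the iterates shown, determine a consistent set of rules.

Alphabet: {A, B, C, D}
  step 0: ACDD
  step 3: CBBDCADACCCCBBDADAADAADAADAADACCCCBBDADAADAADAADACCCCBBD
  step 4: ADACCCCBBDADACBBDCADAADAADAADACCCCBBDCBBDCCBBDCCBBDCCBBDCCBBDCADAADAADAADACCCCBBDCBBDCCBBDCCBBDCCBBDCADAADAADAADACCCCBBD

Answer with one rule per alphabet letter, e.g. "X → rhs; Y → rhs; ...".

A->C, B->CC, C->ADA, D->BBD

  step 3 ⇒ step 4: CBBDCADACCCCBBDADAADAADAADAADACCCCBBDADAADAADAADACCCCBBD ⇒ ADA·CC·CC·BBD·ADA·C·BBD·C·ADA·ADA·ADA·ADA·CC·CC·BBD·C·BBD·C·C·BBD·C·C·BBD·C·C·BBD·C·C·BBD·C·ADA·ADA·ADA·ADA·CC·CC·BBD·C·BBD·C·C·BBD·C·C·BBD·C·C·BBD·C·ADA·ADA·ADA·ADA·CC·CC·BBD
    A ↦ C
    B ↦ CC
    C ↦ ADA
    D ↦ BBD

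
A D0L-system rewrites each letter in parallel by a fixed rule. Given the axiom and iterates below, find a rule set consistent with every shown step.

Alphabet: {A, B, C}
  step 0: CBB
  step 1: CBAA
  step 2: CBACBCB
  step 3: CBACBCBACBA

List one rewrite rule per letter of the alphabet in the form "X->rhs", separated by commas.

  step 2 ⇒ step 3: CBACBCB ⇒ CB·A·CB·CB·A·CB·A
    A ↦ CB
    B ↦ A
    C ↦ CB

A->CB, B->A, C->CB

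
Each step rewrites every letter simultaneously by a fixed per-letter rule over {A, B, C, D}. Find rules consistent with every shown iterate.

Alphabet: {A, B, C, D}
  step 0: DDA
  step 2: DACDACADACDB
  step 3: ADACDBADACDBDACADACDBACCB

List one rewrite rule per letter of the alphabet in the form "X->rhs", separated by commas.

  step 2 ⇒ step 3: DACDACADACDB ⇒ A·DAC·DB·A·DAC·DB·DAC·A·DAC·DB·A·CCB
    A ↦ DAC
    B ↦ CCB
    C ↦ DB
    D ↦ A

A->DAC, B->CCB, C->DB, D->A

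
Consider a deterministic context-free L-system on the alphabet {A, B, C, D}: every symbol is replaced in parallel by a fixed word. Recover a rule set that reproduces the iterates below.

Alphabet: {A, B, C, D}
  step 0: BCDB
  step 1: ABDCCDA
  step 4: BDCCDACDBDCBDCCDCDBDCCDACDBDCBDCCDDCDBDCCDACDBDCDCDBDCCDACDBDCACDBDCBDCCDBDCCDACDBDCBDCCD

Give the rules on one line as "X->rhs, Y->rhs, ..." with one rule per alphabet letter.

  step 0 ⇒ step 1: BCDB ⇒ A·BDC·CD·A
    B ↦ A
    C ↦ BDC
    D ↦ CD
    A ↦ DCD  (constrained at step 1)

A->DCD, B->A, C->BDC, D->CD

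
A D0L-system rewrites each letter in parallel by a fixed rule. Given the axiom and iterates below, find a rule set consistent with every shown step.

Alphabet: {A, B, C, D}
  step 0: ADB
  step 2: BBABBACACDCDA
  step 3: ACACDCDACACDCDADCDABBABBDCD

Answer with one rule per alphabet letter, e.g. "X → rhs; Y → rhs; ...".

A->DCD, B->AC, C->A, D->BB

  step 2 ⇒ step 3: BBABBACACDCDA ⇒ AC·AC·DCD·AC·AC·DCD·A·DCD·A·BB·A·BB·DCD
    A ↦ DCD
    B ↦ AC
    C ↦ A
    D ↦ BB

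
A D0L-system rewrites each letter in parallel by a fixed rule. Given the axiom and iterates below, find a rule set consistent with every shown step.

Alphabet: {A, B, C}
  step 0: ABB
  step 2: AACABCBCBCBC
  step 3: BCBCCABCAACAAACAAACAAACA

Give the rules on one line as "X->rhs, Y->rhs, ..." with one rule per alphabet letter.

A->BC, B->AA, C->CA

  step 2 ⇒ step 3: AACABCBCBCBC ⇒ BC·BC·CA·BC·AA·CA·AA·CA·AA·CA·AA·CA
    A ↦ BC
    B ↦ AA
    C ↦ CA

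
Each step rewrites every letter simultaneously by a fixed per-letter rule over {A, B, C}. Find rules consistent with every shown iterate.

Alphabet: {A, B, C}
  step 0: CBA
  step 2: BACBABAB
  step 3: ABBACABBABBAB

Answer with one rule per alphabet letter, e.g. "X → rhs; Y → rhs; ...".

  step 2 ⇒ step 3: BACBABAB ⇒ AB·B·AC·AB·B·AB·B·AB
    A ↦ B
    B ↦ AB
    C ↦ AC

A->B, B->AB, C->AC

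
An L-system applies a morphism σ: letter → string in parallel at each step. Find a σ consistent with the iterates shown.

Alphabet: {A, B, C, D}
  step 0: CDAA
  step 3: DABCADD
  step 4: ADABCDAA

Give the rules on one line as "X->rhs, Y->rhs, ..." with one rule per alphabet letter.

  step 3 ⇒ step 4: DABCADD ⇒ A·D·A·BC·D·A·A
    A ↦ D
    B ↦ A
    C ↦ BC
    D ↦ A

A->D, B->A, C->BC, D->A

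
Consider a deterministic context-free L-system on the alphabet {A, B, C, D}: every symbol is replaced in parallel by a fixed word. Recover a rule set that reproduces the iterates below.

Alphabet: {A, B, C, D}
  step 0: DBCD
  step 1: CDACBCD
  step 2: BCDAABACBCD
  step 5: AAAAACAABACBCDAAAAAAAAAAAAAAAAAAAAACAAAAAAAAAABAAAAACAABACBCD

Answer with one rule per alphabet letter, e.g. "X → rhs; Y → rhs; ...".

  step 1 ⇒ step 2: CDACBCD ⇒ B·CD·AA·B·AC·B·CD
    A ↦ AA
    B ↦ AC
    C ↦ B
    D ↦ CD

A->AA, B->AC, C->B, D->CD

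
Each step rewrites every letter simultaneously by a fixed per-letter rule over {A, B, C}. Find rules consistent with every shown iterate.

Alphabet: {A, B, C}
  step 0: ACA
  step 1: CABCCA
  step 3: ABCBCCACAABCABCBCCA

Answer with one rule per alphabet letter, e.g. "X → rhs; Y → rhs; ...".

A->CA, B->A, C->BC

  step 0 ⇒ step 1: ACA ⇒ CA·BC·CA
    A ↦ CA
    C ↦ BC
    B ↦ A  (constrained at step 1)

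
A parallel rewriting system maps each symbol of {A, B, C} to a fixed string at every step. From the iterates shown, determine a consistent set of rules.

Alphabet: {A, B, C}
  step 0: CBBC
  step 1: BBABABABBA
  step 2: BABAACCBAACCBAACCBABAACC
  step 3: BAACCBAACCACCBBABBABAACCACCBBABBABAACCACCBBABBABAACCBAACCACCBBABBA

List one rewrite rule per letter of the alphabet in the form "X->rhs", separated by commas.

A->ACC, B->BA, C->BBA

  step 2 ⇒ step 3: BABAACCBAACCBAACCBABAACC ⇒ BA·ACC·BA·ACC·ACC·BBA·BBA·BA·ACC·ACC·BBA·BBA·BA·ACC·ACC·BBA·BBA·BA·ACC·BA·ACC·ACC·BBA·BBA
    A ↦ ACC
    B ↦ BA
    C ↦ BBA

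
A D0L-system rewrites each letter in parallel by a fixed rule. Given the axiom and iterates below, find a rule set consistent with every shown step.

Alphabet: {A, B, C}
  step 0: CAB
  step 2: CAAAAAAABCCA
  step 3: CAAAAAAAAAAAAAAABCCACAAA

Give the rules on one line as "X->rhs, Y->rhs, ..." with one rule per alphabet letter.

A->AA, B->BC, C->CA

  step 2 ⇒ step 3: CAAAAAAABCCA ⇒ CA·AA·AA·AA·AA·AA·AA·AA·BC·CA·CA·AA
    A ↦ AA
    B ↦ BC
    C ↦ CA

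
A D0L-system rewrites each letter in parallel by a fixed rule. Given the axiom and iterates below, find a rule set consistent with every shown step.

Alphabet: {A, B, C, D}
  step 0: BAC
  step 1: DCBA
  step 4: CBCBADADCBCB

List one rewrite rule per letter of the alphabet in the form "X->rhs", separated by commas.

A->CB, B->D, C->A, D->CB

  step 0 ⇒ step 1: BAC ⇒ D·CB·A
    A ↦ CB
    B ↦ D
    C ↦ A
    D ↦ CB  (constrained at step 1)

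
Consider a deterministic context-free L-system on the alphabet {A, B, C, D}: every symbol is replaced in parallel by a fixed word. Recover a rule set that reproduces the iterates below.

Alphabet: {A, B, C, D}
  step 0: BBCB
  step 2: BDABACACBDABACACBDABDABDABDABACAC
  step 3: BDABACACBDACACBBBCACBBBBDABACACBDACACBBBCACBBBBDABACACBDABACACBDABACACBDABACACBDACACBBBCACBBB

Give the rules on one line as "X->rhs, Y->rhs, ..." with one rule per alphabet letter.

A->CAC, B->BDA, C->BBB, D->BA

  step 2 ⇒ step 3: BDABACACBDABACACBDABDABDABDABACAC ⇒ BDA·BA·CAC·BDA·CAC·BBB·CAC·BBB·BDA·BA·CAC·BDA·CAC·BBB·CAC·BBB·BDA·BA·CAC·BDA·BA·CAC·BDA·BA·CAC·BDA·BA·CAC·BDA·CAC·BBB·CAC·BBB
    A ↦ CAC
    B ↦ BDA
    C ↦ BBB
    D ↦ BA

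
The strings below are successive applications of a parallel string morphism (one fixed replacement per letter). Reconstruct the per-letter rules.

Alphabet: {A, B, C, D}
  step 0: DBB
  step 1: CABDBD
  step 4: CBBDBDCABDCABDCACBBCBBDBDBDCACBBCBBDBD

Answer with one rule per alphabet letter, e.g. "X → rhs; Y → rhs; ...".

A->B, B->BD, C->CB, D->CA

  step 0 ⇒ step 1: DBB ⇒ CA·BD·BD
    B ↦ BD
    D ↦ CA
    A ↦ B  (constrained at step 1)
    C ↦ CB  (constrained at step 1)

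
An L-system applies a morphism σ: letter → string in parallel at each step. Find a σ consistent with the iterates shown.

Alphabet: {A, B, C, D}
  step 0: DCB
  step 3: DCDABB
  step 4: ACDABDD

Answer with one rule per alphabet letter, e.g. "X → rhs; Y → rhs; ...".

  step 3 ⇒ step 4: DCDABB ⇒ A·CD·A·B·D·D
    A ↦ B
    B ↦ D
    C ↦ CD
    D ↦ A

A->B, B->D, C->CD, D->A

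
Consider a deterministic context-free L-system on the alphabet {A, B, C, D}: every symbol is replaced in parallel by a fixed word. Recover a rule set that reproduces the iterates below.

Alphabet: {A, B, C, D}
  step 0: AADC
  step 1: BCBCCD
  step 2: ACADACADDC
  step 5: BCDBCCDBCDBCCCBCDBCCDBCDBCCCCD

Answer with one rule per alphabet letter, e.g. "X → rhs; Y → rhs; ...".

  step 1 ⇒ step 2: BCBCCD ⇒ ACA·D·ACA·D·D·C
    B ↦ ACA
    C ↦ D
    D ↦ C
  step 0 ⇒ step 1: AADC ⇒ BC·BC·C·D
    A ↦ BC

A->BC, B->ACA, C->D, D->C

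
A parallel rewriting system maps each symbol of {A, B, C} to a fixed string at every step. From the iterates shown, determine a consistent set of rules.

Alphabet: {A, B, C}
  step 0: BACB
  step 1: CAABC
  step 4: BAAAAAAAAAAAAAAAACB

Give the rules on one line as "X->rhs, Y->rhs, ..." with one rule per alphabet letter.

  step 0 ⇒ step 1: BACB ⇒ C·AA·B·C
    A ↦ AA
    B ↦ C
    C ↦ B

A->AA, B->C, C->B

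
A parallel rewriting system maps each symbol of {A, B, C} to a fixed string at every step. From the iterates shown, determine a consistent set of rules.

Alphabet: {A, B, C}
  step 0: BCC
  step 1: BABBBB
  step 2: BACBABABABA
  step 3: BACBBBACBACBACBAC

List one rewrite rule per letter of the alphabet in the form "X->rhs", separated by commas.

A->C, B->BA, C->BB

  step 2 ⇒ step 3: BACBABABABA ⇒ BA·C·BB·BA·C·BA·C·BA·C·BA·C
    A ↦ C
    B ↦ BA
    C ↦ BB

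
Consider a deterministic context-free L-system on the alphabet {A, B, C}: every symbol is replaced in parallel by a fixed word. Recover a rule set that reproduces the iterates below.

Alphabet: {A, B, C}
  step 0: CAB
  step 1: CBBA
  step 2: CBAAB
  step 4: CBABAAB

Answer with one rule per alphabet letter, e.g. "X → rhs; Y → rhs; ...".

  step 1 ⇒ step 2: CBBA ⇒ CB·A·A·B
    A ↦ B
    B ↦ A
    C ↦ CB

A->B, B->A, C->CB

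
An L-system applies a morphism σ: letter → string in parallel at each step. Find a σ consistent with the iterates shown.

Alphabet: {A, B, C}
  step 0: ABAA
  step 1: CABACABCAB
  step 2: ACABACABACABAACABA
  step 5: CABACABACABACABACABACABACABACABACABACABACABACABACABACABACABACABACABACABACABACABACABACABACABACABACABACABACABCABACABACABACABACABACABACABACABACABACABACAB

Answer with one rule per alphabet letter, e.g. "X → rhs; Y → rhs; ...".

A->CAB, B->A, C->A

  step 1 ⇒ step 2: CABACABCAB ⇒ A·CAB·A·CAB·A·CAB·A·A·CAB·A
    A ↦ CAB
    B ↦ A
    C ↦ A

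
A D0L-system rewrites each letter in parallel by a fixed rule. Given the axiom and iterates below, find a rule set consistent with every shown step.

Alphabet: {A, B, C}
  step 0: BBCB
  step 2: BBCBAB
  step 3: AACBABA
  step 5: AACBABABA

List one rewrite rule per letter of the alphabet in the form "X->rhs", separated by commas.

A->B, B->A, C->CB

  step 2 ⇒ step 3: BBCBAB ⇒ A·A·CB·A·B·A
    A ↦ B
    B ↦ A
    C ↦ CB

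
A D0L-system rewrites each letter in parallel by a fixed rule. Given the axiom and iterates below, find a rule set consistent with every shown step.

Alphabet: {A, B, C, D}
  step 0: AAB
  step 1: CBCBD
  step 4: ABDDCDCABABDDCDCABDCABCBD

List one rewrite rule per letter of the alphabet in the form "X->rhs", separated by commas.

A->CB, B->D, C->AB, D->DC

  step 0 ⇒ step 1: AAB ⇒ CB·CB·D
    A ↦ CB
    B ↦ D
    C ↦ AB  (constrained at step 1)
    D ↦ DC  (constrained at step 1)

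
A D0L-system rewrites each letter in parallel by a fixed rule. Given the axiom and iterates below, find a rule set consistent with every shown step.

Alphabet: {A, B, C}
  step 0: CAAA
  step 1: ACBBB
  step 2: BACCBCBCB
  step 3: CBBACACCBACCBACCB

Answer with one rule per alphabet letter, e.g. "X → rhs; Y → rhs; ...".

  step 2 ⇒ step 3: BACCBCBCB ⇒ CB·B·AC·AC·CB·AC·CB·AC·CB
    A ↦ B
    B ↦ CB
    C ↦ AC

A->B, B->CB, C->AC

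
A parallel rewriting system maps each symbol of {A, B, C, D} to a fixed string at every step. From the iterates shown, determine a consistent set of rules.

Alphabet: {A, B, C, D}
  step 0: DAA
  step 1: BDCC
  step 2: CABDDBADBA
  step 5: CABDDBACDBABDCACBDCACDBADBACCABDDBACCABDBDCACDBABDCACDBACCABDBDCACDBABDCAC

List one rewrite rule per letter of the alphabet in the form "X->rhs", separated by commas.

A->C, B->CA, C->DBA, D->BD

  step 1 ⇒ step 2: BDCC ⇒ CA·BD·DBA·DBA
    B ↦ CA
    C ↦ DBA
    D ↦ BD
  step 0 ⇒ step 1: DAA ⇒ BD·C·C
    A ↦ C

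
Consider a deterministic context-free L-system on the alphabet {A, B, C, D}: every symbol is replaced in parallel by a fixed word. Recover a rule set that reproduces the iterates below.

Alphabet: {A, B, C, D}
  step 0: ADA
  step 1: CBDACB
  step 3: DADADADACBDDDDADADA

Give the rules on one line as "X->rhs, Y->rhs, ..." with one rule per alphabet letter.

A->CB, B->DD, C->D, D->DA

  step 0 ⇒ step 1: ADA ⇒ CB·DA·CB
    A ↦ CB
    D ↦ DA
    B ↦ DD  (constrained at step 1)
    C ↦ D  (constrained at step 1)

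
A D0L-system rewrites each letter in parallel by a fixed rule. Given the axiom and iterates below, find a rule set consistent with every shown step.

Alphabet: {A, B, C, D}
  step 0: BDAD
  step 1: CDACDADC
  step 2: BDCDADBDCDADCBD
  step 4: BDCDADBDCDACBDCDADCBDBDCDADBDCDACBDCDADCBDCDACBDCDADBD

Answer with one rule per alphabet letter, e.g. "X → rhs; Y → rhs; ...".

A->DAD, B->CDA, C->BD, D->C

  step 1 ⇒ step 2: CDACDADC ⇒ BD·C·DAD·BD·C·DAD·C·BD
    A ↦ DAD
    C ↦ BD
    D ↦ C
  step 0 ⇒ step 1: BDAD ⇒ CDA·C·DAD·C
    B ↦ CDA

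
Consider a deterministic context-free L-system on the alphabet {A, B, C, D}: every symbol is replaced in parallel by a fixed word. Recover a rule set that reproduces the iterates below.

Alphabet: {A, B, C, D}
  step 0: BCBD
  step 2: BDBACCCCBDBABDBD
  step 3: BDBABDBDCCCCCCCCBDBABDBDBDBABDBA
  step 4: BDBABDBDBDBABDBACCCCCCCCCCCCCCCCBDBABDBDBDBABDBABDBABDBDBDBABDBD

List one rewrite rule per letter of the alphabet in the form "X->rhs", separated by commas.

A->BD, B->BD, C->CC, D->BA

  step 3 ⇒ step 4: BDBABDBDCCCCCCCCBDBABDBDBDBABDBA ⇒ BD·BA·BD·BD·BD·BA·BD·BA·CC·CC·CC·CC·CC·CC·CC·CC·BD·BA·BD·BD·BD·BA·BD·BA·BD·BA·BD·BD·BD·BA·BD·BD
    A ↦ BD
    B ↦ BD
    C ↦ CC
    D ↦ BA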